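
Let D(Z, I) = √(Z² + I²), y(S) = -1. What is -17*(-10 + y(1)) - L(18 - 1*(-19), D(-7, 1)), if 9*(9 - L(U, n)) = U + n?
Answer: 1639/9 + 5*√2/9 ≈ 182.90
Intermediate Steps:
D(Z, I) = √(I² + Z²)
L(U, n) = 9 - U/9 - n/9 (L(U, n) = 9 - (U + n)/9 = 9 + (-U/9 - n/9) = 9 - U/9 - n/9)
-17*(-10 + y(1)) - L(18 - 1*(-19), D(-7, 1)) = -17*(-10 - 1) - (9 - (18 - 1*(-19))/9 - √(1² + (-7)²)/9) = -17*(-11) - (9 - (18 + 19)/9 - √(1 + 49)/9) = 187 - (9 - ⅑*37 - 5*√2/9) = 187 - (9 - 37/9 - 5*√2/9) = 187 - (44/9 - 5*√2/9) = 187 + (-44/9 + 5*√2/9) = 1639/9 + 5*√2/9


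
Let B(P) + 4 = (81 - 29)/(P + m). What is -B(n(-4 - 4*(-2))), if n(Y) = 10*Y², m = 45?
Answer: 768/205 ≈ 3.7463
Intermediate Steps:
B(P) = -4 + 52/(45 + P) (B(P) = -4 + (81 - 29)/(P + 45) = -4 + 52/(45 + P))
-B(n(-4 - 4*(-2))) = -4*(-32 - 10*(-4 - 4*(-2))²)/(45 + 10*(-4 - 4*(-2))²) = -4*(-32 - 10*(-4 + 8)²)/(45 + 10*(-4 + 8)²) = -4*(-32 - 10*4²)/(45 + 10*4²) = -4*(-32 - 10*16)/(45 + 10*16) = -4*(-32 - 1*160)/(45 + 160) = -4*(-32 - 160)/205 = -4*(-192)/205 = -1*(-768/205) = 768/205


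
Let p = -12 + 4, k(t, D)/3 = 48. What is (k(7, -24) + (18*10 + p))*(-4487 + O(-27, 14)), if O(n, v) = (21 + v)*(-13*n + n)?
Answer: 2165548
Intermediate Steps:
k(t, D) = 144 (k(t, D) = 3*48 = 144)
O(n, v) = -12*n*(21 + v) (O(n, v) = (21 + v)*(-12*n) = -12*n*(21 + v))
p = -8
(k(7, -24) + (18*10 + p))*(-4487 + O(-27, 14)) = (144 + (18*10 - 8))*(-4487 - 12*(-27)*(21 + 14)) = (144 + (180 - 8))*(-4487 - 12*(-27)*35) = (144 + 172)*(-4487 + 11340) = 316*6853 = 2165548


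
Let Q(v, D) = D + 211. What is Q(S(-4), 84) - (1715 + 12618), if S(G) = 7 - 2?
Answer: -14038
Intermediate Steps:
S(G) = 5
Q(v, D) = 211 + D
Q(S(-4), 84) - (1715 + 12618) = (211 + 84) - (1715 + 12618) = 295 - 1*14333 = 295 - 14333 = -14038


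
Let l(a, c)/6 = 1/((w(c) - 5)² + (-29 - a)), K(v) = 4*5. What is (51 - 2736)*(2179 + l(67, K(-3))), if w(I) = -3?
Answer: -93601785/16 ≈ -5.8501e+6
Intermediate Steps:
K(v) = 20
l(a, c) = 6/(35 - a) (l(a, c) = 6/((-3 - 5)² + (-29 - a)) = 6/((-8)² + (-29 - a)) = 6/(64 + (-29 - a)) = 6/(35 - a))
(51 - 2736)*(2179 + l(67, K(-3))) = (51 - 2736)*(2179 - 6/(-35 + 67)) = -2685*(2179 - 6/32) = -2685*(2179 - 6*1/32) = -2685*(2179 - 3/16) = -2685*34861/16 = -93601785/16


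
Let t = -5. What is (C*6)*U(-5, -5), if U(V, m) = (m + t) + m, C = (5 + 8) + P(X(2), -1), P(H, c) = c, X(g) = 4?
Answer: -1080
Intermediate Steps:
C = 12 (C = (5 + 8) - 1 = 13 - 1 = 12)
U(V, m) = -5 + 2*m (U(V, m) = (m - 5) + m = (-5 + m) + m = -5 + 2*m)
(C*6)*U(-5, -5) = (12*6)*(-5 + 2*(-5)) = 72*(-5 - 10) = 72*(-15) = -1080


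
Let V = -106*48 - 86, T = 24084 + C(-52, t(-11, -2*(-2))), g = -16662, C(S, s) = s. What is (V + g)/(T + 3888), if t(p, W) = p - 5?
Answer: -5459/6989 ≈ -0.78108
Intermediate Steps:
t(p, W) = -5 + p
T = 24068 (T = 24084 + (-5 - 11) = 24084 - 16 = 24068)
V = -5174 (V = -5088 - 86 = -5174)
(V + g)/(T + 3888) = (-5174 - 16662)/(24068 + 3888) = -21836/27956 = -21836*1/27956 = -5459/6989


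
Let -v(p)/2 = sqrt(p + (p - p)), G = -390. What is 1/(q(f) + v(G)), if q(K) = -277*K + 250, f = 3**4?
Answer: I/(-22187*I + 2*sqrt(390)) ≈ -4.5071e-5 + 8.0235e-8*I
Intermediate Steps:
v(p) = -2*sqrt(p) (v(p) = -2*sqrt(p + (p - p)) = -2*sqrt(p + 0) = -2*sqrt(p))
f = 81
q(K) = 250 - 277*K
1/(q(f) + v(G)) = 1/((250 - 277*81) - 2*I*sqrt(390)) = 1/((250 - 22437) - 2*I*sqrt(390)) = 1/(-22187 - 2*I*sqrt(390))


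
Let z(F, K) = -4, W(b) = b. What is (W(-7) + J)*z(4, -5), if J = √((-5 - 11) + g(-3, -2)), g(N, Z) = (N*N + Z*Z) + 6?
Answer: 28 - 4*√3 ≈ 21.072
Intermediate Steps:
g(N, Z) = 6 + N² + Z² (g(N, Z) = (N² + Z²) + 6 = 6 + N² + Z²)
J = √3 (J = √((-5 - 11) + (6 + (-3)² + (-2)²)) = √(-16 + (6 + 9 + 4)) = √(-16 + 19) = √3 ≈ 1.7320)
(W(-7) + J)*z(4, -5) = (-7 + √3)*(-4) = 28 - 4*√3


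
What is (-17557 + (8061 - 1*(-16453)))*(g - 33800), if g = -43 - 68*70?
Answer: -268561071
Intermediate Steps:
g = -4803 (g = -43 - 4760 = -4803)
(-17557 + (8061 - 1*(-16453)))*(g - 33800) = (-17557 + (8061 - 1*(-16453)))*(-4803 - 33800) = (-17557 + (8061 + 16453))*(-38603) = (-17557 + 24514)*(-38603) = 6957*(-38603) = -268561071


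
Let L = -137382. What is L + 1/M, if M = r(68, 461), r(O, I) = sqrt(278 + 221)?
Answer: -137382 + sqrt(499)/499 ≈ -1.3738e+5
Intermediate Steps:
r(O, I) = sqrt(499)
M = sqrt(499) ≈ 22.338
L + 1/M = -137382 + 1/(sqrt(499)) = -137382 + sqrt(499)/499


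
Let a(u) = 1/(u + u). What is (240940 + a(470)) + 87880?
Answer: 309090801/940 ≈ 3.2882e+5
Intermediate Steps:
a(u) = 1/(2*u)
(240940 + a(470)) + 87880 = (240940 + (½)/470) + 87880 = (240940 + (½)*(1/470)) + 87880 = (240940 + 1/940) + 87880 = 226483601/940 + 87880 = 309090801/940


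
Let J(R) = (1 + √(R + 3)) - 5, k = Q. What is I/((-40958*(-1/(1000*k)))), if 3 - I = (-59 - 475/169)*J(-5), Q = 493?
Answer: -10174780500/3460951 + 2574939000*I*√2/3460951 ≈ -2939.9 + 1052.2*I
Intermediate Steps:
k = 493
J(R) = -4 + √(3 + R) (J(R) = (1 + √(3 + R)) - 5 = -4 + √(3 + R))
I = -41277/169 + 10446*I*√2/169 (I = 3 - (-59 - 475/169)*(-4 + √(3 - 5)) = 3 - (-59 - 475*1/169)*(-4 + √(-2)) = 3 - (-59 - 475/169)*(-4 + I*√2) = 3 - (-10446)*(-4 + I*√2)/169 = 3 - (41784/169 - 10446*I*√2/169) = 3 + (-41784/169 + 10446*I*√2/169) = -41277/169 + 10446*I*√2/169 ≈ -244.24 + 87.413*I)
I/((-40958*(-1/(1000*k)))) = (-41277/169 + 10446*I*√2/169)/((-40958/((-1000*493)))) = (-41277/169 + 10446*I*√2/169)/((-40958/(-493000))) = (-41277/169 + 10446*I*√2/169)/((-40958*(-1/493000))) = (-41277/169 + 10446*I*√2/169)/(20479/246500) = (-41277/169 + 10446*I*√2/169)*(246500/20479) = -10174780500/3460951 + 2574939000*I*√2/3460951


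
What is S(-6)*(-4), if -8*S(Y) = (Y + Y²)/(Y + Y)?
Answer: -5/4 ≈ -1.2500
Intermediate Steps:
S(Y) = -(Y + Y²)/(16*Y) (S(Y) = -(Y + Y²)/(8*(Y + Y)) = -(Y + Y²)/(8*(2*Y)) = -(Y + Y²)*1/(2*Y)/8 = -(Y + Y²)/(16*Y))
S(-6)*(-4) = (-1/16 - 1/16*(-6))*(-4) = (-1/16 + 3/8)*(-4) = (5/16)*(-4) = -5/4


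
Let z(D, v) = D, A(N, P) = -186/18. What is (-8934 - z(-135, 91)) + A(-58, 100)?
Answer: -26428/3 ≈ -8809.3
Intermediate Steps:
A(N, P) = -31/3 (A(N, P) = -186*1/18 = -31/3)
(-8934 - z(-135, 91)) + A(-58, 100) = (-8934 - 1*(-135)) - 31/3 = (-8934 + 135) - 31/3 = -8799 - 31/3 = -26428/3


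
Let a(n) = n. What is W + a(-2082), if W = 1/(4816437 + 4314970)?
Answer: -19011589373/9131407 ≈ -2082.0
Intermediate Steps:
W = 1/9131407 ≈ 1.0951e-7
W + a(-2082) = 1/9131407 - 2082 = -19011589373/9131407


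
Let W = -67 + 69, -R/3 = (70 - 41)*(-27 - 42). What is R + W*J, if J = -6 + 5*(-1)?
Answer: 5981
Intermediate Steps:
R = 6003 (R = -3*(70 - 41)*(-27 - 42) = -87*(-69) = -3*(-2001) = 6003)
J = -11 (J = -6 - 5 = -11)
W = 2
R + W*J = 6003 + 2*(-11) = 6003 - 22 = 5981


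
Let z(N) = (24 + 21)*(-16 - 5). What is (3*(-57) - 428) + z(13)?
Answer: -1544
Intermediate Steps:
z(N) = -945 (z(N) = 45*(-21) = -945)
(3*(-57) - 428) + z(13) = (3*(-57) - 428) - 945 = (-171 - 428) - 945 = -599 - 945 = -1544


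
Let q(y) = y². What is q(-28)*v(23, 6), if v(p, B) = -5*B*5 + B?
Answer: -112896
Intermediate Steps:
v(p, B) = -24*B (v(p, B) = -25*B + B = -24*B)
q(-28)*v(23, 6) = (-28)²*(-24*6) = 784*(-144) = -112896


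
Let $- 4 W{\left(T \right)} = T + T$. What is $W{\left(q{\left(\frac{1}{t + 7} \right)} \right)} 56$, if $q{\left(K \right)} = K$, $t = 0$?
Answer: $-4$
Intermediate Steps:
$W{\left(T \right)} = - \frac{T}{2}$ ($W{\left(T \right)} = - \frac{T + T}{4} = - \frac{2 T}{4} = - \frac{T}{2}$)
$W{\left(q{\left(\frac{1}{t + 7} \right)} \right)} 56 = - \frac{1}{2 \left(0 + 7\right)} 56 = - \frac{1}{2 \cdot 7} \cdot 56 = \left(- \frac{1}{2}\right) \frac{1}{7} \cdot 56 = \left(- \frac{1}{14}\right) 56 = -4$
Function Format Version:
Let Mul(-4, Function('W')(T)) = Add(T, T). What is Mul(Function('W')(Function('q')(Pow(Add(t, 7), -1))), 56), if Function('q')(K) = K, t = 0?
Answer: -4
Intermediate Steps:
Function('W')(T) = Mul(Rational(-1, 2), T) (Function('W')(T) = Mul(Rational(-1, 4), Add(T, T)) = Mul(Rational(-1, 4), Mul(2, T)) = Mul(Rational(-1, 2), T))
Mul(Function('W')(Function('q')(Pow(Add(t, 7), -1))), 56) = Mul(Mul(Rational(-1, 2), Pow(Add(0, 7), -1)), 56) = Mul(Mul(Rational(-1, 2), Pow(7, -1)), 56) = Mul(Mul(Rational(-1, 2), Rational(1, 7)), 56) = Mul(Rational(-1, 14), 56) = -4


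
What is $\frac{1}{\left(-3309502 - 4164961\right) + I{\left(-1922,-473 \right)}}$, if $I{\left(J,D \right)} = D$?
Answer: $- \frac{1}{7474936} \approx -1.3378 \cdot 10^{-7}$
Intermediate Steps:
$\frac{1}{\left(-3309502 - 4164961\right) + I{\left(-1922,-473 \right)}} = \frac{1}{\left(-3309502 - 4164961\right) - 473} = \frac{1}{-7474463 - 473} = \frac{1}{-7474936} = - \frac{1}{7474936}$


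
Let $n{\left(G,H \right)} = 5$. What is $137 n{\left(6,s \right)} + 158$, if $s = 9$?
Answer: $843$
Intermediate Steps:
$137 n{\left(6,s \right)} + 158 = 137 \cdot 5 + 158 = 685 + 158 = 843$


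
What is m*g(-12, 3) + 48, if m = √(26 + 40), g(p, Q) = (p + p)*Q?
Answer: 48 - 72*√66 ≈ -536.93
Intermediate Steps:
g(p, Q) = 2*Q*p (g(p, Q) = (2*p)*Q = 2*Q*p)
m = √66 ≈ 8.1240
m*g(-12, 3) + 48 = √66*(2*3*(-12)) + 48 = √66*(-72) + 48 = -72*√66 + 48 = 48 - 72*√66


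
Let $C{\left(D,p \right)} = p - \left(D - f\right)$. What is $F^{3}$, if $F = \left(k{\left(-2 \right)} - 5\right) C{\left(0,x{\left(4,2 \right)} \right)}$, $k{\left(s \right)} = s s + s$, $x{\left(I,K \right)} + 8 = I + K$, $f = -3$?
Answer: $3375$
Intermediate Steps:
$x{\left(I,K \right)} = -8 + I + K$ ($x{\left(I,K \right)} = -8 + \left(I + K\right) = -8 + I + K$)
$C{\left(D,p \right)} = -3 + p - D$ ($C{\left(D,p \right)} = p - \left(D - -3\right) = p - \left(D + 3\right) = p - \left(3 + D\right) = -3 + p - D$)
$k{\left(s \right)} = s + s^{2}$ ($k{\left(s \right)} = s^{2} + s = s + s^{2}$)
$F = 15$ ($F = \left(- 2 \left(1 - 2\right) - 5\right) \left(-3 + \left(-8 + 4 + 2\right) - 0\right) = \left(\left(-2\right) \left(-1\right) - 5\right) \left(-3 - 2 + 0\right) = \left(2 - 5\right) \left(-5\right) = \left(-3\right) \left(-5\right) = 15$)
$F^{3} = 15^{3} = 3375$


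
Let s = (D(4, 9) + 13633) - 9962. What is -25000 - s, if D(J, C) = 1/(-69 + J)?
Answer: -1863614/65 ≈ -28671.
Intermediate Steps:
s = 238614/65 (s = (1/(-69 + 4) + 13633) - 9962 = (1/(-65) + 13633) - 9962 = (-1/65 + 13633) - 9962 = 886144/65 - 9962 = 238614/65 ≈ 3671.0)
-25000 - s = -25000 - 1*238614/65 = -25000 - 238614/65 = -1863614/65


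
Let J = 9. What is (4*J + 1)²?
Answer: 1369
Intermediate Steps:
(4*J + 1)² = (4*9 + 1)² = (36 + 1)² = 37² = 1369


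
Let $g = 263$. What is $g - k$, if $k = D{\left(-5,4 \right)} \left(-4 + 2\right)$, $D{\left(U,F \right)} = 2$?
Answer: $267$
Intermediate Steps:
$k = -4$ ($k = 2 \left(-4 + 2\right) = 2 \left(-2\right) = -4$)
$g - k = 263 - -4 = 263 + 4 = 267$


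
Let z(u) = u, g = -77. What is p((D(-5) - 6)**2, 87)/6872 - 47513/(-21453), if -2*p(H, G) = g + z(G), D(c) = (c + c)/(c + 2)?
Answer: 326402071/147425016 ≈ 2.2140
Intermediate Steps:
D(c) = 2*c/(2 + c) (D(c) = (2*c)/(2 + c) = 2*c/(2 + c))
p(H, G) = 77/2 - G/2 (p(H, G) = -(-77 + G)/2 = 77/2 - G/2)
p((D(-5) - 6)**2, 87)/6872 - 47513/(-21453) = (77/2 - 1/2*87)/6872 - 47513/(-21453) = (77/2 - 87/2)*(1/6872) - 47513*(-1/21453) = -5*1/6872 + 47513/21453 = -5/6872 + 47513/21453 = 326402071/147425016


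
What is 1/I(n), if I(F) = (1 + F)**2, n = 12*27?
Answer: 1/105625 ≈ 9.4675e-6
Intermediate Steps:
n = 324
1/I(n) = 1/((1 + 324)**2) = 1/(325**2) = 1/105625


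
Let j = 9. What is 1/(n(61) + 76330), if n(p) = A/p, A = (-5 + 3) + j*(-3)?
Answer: 61/4656101 ≈ 1.3101e-5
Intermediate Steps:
A = -29 (A = (-5 + 3) + 9*(-3) = -2 - 27 = -29)
n(p) = -29/p
1/(n(61) + 76330) = 1/(-29/61 + 76330) = 1/(4656101/61) = 61/4656101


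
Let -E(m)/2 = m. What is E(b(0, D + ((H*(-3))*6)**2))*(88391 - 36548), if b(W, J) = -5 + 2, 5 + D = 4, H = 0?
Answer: 311058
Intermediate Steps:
D = -1 (D = -5 + 4 = -1)
b(W, J) = -3
E(m) = -2*m
E(b(0, D + ((H*(-3))*6)**2))*(88391 - 36548) = (-2*(-3))*(88391 - 36548) = 6*51843 = 311058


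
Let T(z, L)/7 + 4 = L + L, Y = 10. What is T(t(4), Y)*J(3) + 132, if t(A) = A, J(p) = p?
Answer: 468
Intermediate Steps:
T(z, L) = -28 + 14*L (T(z, L) = -28 + 7*(L + L) = -28 + 7*(2*L) = -28 + 14*L)
T(t(4), Y)*J(3) + 132 = (-28 + 14*10)*3 + 132 = (-28 + 140)*3 + 132 = 112*3 + 132 = 336 + 132 = 468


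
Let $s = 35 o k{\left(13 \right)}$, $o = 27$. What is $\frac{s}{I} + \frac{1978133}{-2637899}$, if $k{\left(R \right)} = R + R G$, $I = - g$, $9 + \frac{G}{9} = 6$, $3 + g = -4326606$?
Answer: $- \frac{447675207647}{543483693071} \approx -0.82371$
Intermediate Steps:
$g = -4326609$ ($g = -3 - 4326606 = -4326609$)
$G = -27$ ($G = -81 + 9 \cdot 6 = -81 + 54 = -27$)
$I = 4326609$ ($I = \left(-1\right) \left(-4326609\right) = 4326609$)
$k{\left(R \right)} = - 26 R$ ($k{\left(R \right)} = R + R \left(-27\right) = R - 27 R = - 26 R$)
$s = -319410$ ($s = 35 \cdot 27 \left(\left(-26\right) 13\right) = 945 \left(-338\right) = -319410$)
$\frac{s}{I} + \frac{1978133}{-2637899} = - \frac{319410}{4326609} + \frac{1978133}{-2637899} = \left(-319410\right) \frac{1}{4326609} + 1978133 \left(- \frac{1}{2637899}\right) = - \frac{15210}{206029} - \frac{1978133}{2637899} = - \frac{447675207647}{543483693071}$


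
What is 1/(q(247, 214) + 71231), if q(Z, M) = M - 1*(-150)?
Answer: 1/71595 ≈ 1.3967e-5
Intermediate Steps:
q(Z, M) = 150 + M (q(Z, M) = M + 150 = 150 + M)
1/(q(247, 214) + 71231) = 1/((150 + 214) + 71231) = 1/(364 + 71231) = 1/71595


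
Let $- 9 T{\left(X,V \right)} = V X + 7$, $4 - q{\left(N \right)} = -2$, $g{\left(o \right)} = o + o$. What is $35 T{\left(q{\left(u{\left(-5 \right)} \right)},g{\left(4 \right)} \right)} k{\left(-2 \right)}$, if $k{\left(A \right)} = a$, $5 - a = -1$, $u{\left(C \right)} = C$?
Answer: $- \frac{3850}{3} \approx -1283.3$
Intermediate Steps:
$g{\left(o \right)} = 2 o$
$a = 6$ ($a = 5 - -1 = 5 + 1 = 6$)
$k{\left(A \right)} = 6$
$q{\left(N \right)} = 6$ ($q{\left(N \right)} = 4 - -2 = 4 + 2 = 6$)
$T{\left(X,V \right)} = - \frac{7}{9} - \frac{V X}{9}$ ($T{\left(X,V \right)} = - \frac{V X + 7}{9} = - \frac{7 + V X}{9} = - \frac{7}{9} - \frac{V X}{9}$)
$35 T{\left(q{\left(u{\left(-5 \right)} \right)},g{\left(4 \right)} \right)} k{\left(-2 \right)} = 35 \left(- \frac{7}{9} - \frac{1}{9} \cdot 2 \cdot 4 \cdot 6\right) 6 = 35 \left(- \frac{7}{9} - \frac{8}{9} \cdot 6\right) 6 = 35 \left(- \frac{7}{9} - \frac{16}{3}\right) 6 = 35 \left(- \frac{55}{9}\right) 6 = \left(- \frac{1925}{9}\right) 6 = - \frac{3850}{3}$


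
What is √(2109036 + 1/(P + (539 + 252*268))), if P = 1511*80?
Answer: √8366778280514095/62985 ≈ 1452.3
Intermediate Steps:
P = 120880
√(2109036 + 1/(P + (539 + 252*268))) = √(2109036 + 1/(120880 + (539 + 252*268))) = √(2109036 + 1/(120880 + (539 + 67536))) = √(2109036 + 1/(120880 + 68075)) = √(2109036 + 1/188955) = √(398512897381/188955) = √8366778280514095/62985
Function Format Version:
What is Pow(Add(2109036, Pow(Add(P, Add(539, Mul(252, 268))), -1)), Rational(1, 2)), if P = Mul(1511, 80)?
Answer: Mul(Rational(1, 62985), Pow(8366778280514095, Rational(1, 2))) ≈ 1452.3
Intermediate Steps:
P = 120880
Pow(Add(2109036, Pow(Add(P, Add(539, Mul(252, 268))), -1)), Rational(1, 2)) = Pow(Add(2109036, Pow(Add(120880, Add(539, Mul(252, 268))), -1)), Rational(1, 2)) = Pow(Add(2109036, Pow(Add(120880, Add(539, 67536)), -1)), Rational(1, 2)) = Pow(Add(2109036, Pow(Add(120880, 68075), -1)), Rational(1, 2)) = Pow(Add(2109036, Pow(188955, -1)), Rational(1, 2)) = Pow(Add(2109036, Rational(1, 188955)), Rational(1, 2)) = Pow(Rational(398512897381, 188955), Rational(1, 2)) = Mul(Rational(1, 62985), Pow(8366778280514095, Rational(1, 2)))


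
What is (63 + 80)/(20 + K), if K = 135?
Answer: 143/155 ≈ 0.92258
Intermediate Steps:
(63 + 80)/(20 + K) = (63 + 80)/(20 + 135) = 143/155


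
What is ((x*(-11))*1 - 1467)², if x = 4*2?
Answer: 2418025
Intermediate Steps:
x = 8
((x*(-11))*1 - 1467)² = ((8*(-11))*1 - 1467)² = (-88*1 - 1467)² = (-88 - 1467)² = (-1555)² = 2418025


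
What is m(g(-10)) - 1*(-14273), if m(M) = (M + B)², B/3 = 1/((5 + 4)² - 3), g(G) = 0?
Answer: 9648549/676 ≈ 14273.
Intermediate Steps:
B = 1/26 (B = 3/((5 + 4)² - 3) = 3/(9² - 3) = 3/(81 - 3) = 3/78 = 3*(1/78) = 1/26 ≈ 0.038462)
m(M) = (1/26 + M)² (m(M) = (M + 1/26)² = (1/26 + M)²)
m(g(-10)) - 1*(-14273) = (1 + 26*0)²/676 - 1*(-14273) = (1 + 0)²/676 + 14273 = (1/676)*1² + 14273 = (1/676)*1 + 14273 = 1/676 + 14273 = 9648549/676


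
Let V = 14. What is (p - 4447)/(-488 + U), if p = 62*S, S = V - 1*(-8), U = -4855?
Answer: 3083/5343 ≈ 0.57702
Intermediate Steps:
S = 22 (S = 14 - 1*(-8) = 14 + 8 = 22)
p = 1364 (p = 62*22 = 1364)
(p - 4447)/(-488 + U) = (1364 - 4447)/(-488 - 4855) = -3083/(-5343) = -3083*(-1/5343) = 3083/5343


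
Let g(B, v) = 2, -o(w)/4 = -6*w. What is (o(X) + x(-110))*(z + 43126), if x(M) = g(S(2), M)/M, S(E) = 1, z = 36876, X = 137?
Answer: 14467481678/55 ≈ 2.6305e+8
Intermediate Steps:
o(w) = 24*w (o(w) = -(-24)*w = 24*w)
x(M) = 2/M
(o(X) + x(-110))*(z + 43126) = (24*137 + 2/(-110))*(36876 + 43126) = (3288 + 2*(-1/110))*80002 = (3288 - 1/55)*80002 = (180839/55)*80002 = 14467481678/55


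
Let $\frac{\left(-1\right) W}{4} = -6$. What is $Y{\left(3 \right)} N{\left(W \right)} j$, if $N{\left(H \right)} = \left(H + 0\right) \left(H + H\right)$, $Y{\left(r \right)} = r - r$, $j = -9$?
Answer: $0$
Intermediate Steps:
$W = 24$ ($W = \left(-4\right) \left(-6\right) = 24$)
$Y{\left(r \right)} = 0$
$N{\left(H \right)} = 2 H^{2}$ ($N{\left(H \right)} = H 2 H = 2 H^{2}$)
$Y{\left(3 \right)} N{\left(W \right)} j = 0 \cdot 2 \cdot 24^{2} \left(-9\right) = 0 \cdot 2 \cdot 576 \left(-9\right) = 0 \cdot 1152 \left(-9\right) = 0 \left(-9\right) = 0$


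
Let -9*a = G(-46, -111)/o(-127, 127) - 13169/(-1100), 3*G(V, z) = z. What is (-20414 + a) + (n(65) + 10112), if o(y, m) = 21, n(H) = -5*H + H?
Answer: -2196075649/207900 ≈ -10563.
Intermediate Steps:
G(V, z) = z/3
n(H) = -4*H
a = -235849/207900 (a = -(((⅓)*(-111))/21 - 13169/(-1100))/9 = -(-37*1/21 - 13169*(-1/1100))/9 = -(-37/21 + 13169/1100)/9 = -⅑*235849/23100 = -235849/207900 ≈ -1.1344)
(-20414 + a) + (n(65) + 10112) = (-20414 - 235849/207900) + (-4*65 + 10112) = -4244306449/207900 + (-260 + 10112) = -4244306449/207900 + 9852 = -2196075649/207900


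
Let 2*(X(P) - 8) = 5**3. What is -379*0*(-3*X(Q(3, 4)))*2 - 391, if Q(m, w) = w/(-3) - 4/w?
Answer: -391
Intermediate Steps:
Q(m, w) = -4/w - w/3 (Q(m, w) = w*(-1/3) - 4/w = -w/3 - 4/w = -4/w - w/3)
X(P) = 141/2 (X(P) = 8 + (1/2)*5**3 = 8 + (1/2)*125 = 8 + 125/2 = 141/2)
-379*0*(-3*X(Q(3, 4)))*2 - 391 = -379*0*(-3*141/2)*2 - 391 = -379*0*(-423/2)*2 - 391 = -0*2 - 391 = -379*0 - 391 = 0 - 391 = -391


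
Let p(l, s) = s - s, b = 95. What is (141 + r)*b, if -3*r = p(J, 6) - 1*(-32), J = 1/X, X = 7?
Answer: 37145/3 ≈ 12382.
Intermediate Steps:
J = ⅐ (J = 1/7 = ⅐ ≈ 0.14286)
p(l, s) = 0
r = -32/3 (r = -(0 - 1*(-32))/3 = -(0 + 32)/3 = -⅓*32 = -32/3 ≈ -10.667)
(141 + r)*b = (141 - 32/3)*95 = (391/3)*95 = 37145/3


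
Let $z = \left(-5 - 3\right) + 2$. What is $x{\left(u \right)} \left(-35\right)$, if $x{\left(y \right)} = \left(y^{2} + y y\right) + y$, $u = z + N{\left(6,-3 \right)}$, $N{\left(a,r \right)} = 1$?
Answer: $-1575$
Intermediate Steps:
$z = -6$ ($z = -8 + 2 = -6$)
$u = -5$ ($u = -6 + 1 = -5$)
$x{\left(y \right)} = y + 2 y^{2}$ ($x{\left(y \right)} = \left(y^{2} + y^{2}\right) + y = 2 y^{2} + y = y + 2 y^{2}$)
$x{\left(u \right)} \left(-35\right) = - 5 \left(1 + 2 \left(-5\right)\right) \left(-35\right) = - 5 \left(1 - 10\right) \left(-35\right) = \left(-5\right) \left(-9\right) \left(-35\right) = 45 \left(-35\right) = -1575$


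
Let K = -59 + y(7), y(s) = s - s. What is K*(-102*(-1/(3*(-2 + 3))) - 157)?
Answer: 7257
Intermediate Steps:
y(s) = 0
K = -59 (K = -59 + 0 = -59)
K*(-102*(-1/(3*(-2 + 3))) - 157) = -59*(-102*(-1/(3*(-2 + 3))) - 157) = -59*(-102/((-3*1)) - 157) = -59*(-102/(-3) - 157) = -59*(-102*(-⅓) - 157) = -59*(34 - 157) = -59*(-123) = 7257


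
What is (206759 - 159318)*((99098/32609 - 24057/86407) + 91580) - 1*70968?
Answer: 12241845072845999049/2817645863 ≈ 4.3447e+9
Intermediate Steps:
(206759 - 159318)*((99098/32609 - 24057/86407) + 91580) - 1*70968 = 47441*((99098*(1/32609) - 24057*1/86407) + 91580) - 70968 = 47441*((99098/32609 - 24057/86407) + 91580) - 70968 = 47441*(7778286173/2817645863 + 91580) - 70968 = 47441*(258047786419713/2817645863) - 70968 = 12242045035537604433/2817645863 - 70968 = 12241845072845999049/2817645863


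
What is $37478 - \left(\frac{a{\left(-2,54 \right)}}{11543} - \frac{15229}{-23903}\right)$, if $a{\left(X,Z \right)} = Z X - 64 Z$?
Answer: $\frac{10340551668207}{275912329} \approx 37478.0$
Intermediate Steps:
$a{\left(X,Z \right)} = - 64 Z + X Z$ ($a{\left(X,Z \right)} = X Z - 64 Z = - 64 Z + X Z$)
$37478 - \left(\frac{a{\left(-2,54 \right)}}{11543} - \frac{15229}{-23903}\right) = 37478 - \left(\frac{54 \left(-64 - 2\right)}{11543} - \frac{15229}{-23903}\right) = 37478 - \left(54 \left(-66\right) \frac{1}{11543} - - \frac{15229}{23903}\right) = 37478 - \left(\left(-3564\right) \frac{1}{11543} + \frac{15229}{23903}\right) = 37478 - \left(- \frac{3564}{11543} + \frac{15229}{23903}\right) = 37478 - \frac{90598055}{275912329} = \frac{10340551668207}{275912329}$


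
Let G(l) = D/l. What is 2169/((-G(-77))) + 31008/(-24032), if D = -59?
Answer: -125483934/44309 ≈ -2832.0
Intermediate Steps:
G(l) = -59/l
2169/((-G(-77))) + 31008/(-24032) = 2169/((-(-59)/(-77))) + 31008/(-24032) = 2169/((-(-59)*(-1)/77)) + 31008*(-1/24032) = 2169/((-1*59/77)) - 969/751 = 2169/(-59/77) - 969/751 = 2169*(-77/59) - 969/751 = -167013/59 - 969/751 = -125483934/44309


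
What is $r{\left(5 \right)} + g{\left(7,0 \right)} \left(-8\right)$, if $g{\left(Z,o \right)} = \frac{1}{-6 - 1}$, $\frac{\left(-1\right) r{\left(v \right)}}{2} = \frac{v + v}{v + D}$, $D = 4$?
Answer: $- \frac{68}{63} \approx -1.0794$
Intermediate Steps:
$r{\left(v \right)} = - \frac{4 v}{4 + v}$ ($r{\left(v \right)} = - 2 \frac{v + v}{v + 4} = - 2 \frac{2 v}{4 + v} = - \frac{4 v}{4 + v}$)
$g{\left(Z,o \right)} = - \frac{1}{7}$ ($g{\left(Z,o \right)} = \frac{1}{-7} = - \frac{1}{7}$)
$r{\left(5 \right)} + g{\left(7,0 \right)} \left(-8\right) = \left(-4\right) 5 \frac{1}{4 + 5} - - \frac{8}{7} = \left(-4\right) 5 \cdot \frac{1}{9} + \frac{8}{7} = - \frac{20}{9} + \frac{8}{7} = - \frac{68}{63}$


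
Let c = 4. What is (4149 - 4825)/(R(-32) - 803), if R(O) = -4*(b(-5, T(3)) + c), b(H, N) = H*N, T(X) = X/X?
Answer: 676/799 ≈ 0.84606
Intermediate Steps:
T(X) = 1
R(O) = 4 (R(O) = -4*(-5*1 + 4) = -4*(-5 + 4) = -4*(-1) = 4)
(4149 - 4825)/(R(-32) - 803) = (4149 - 4825)/(4 - 803) = -676/(-799) = -676*(-1/799) = 676/799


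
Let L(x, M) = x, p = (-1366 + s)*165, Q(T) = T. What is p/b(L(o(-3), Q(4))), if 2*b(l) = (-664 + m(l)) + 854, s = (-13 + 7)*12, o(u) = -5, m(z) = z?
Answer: -94908/37 ≈ -2565.1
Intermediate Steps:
s = -72 (s = -6*12 = -72)
p = -237270 (p = (-1366 - 72)*165 = -1438*165 = -237270)
b(l) = 95 + l/2 (b(l) = ((-664 + l) + 854)/2 = (190 + l)/2 = 95 + l/2)
p/b(L(o(-3), Q(4))) = -237270/(95 + (½)*(-5)) = -237270/(95 - 5/2) = -237270/185/2 = -237270*2/185 = -94908/37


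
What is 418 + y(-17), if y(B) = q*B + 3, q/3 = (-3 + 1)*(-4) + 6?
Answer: -293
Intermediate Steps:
q = 42 (q = 3*((-3 + 1)*(-4) + 6) = 3*(-2*(-4) + 6) = 3*(8 + 6) = 3*14 = 42)
y(B) = 3 + 42*B (y(B) = 42*B + 3 = 3 + 42*B)
418 + y(-17) = 418 + (3 + 42*(-17)) = 418 + (3 - 714) = 418 - 711 = -293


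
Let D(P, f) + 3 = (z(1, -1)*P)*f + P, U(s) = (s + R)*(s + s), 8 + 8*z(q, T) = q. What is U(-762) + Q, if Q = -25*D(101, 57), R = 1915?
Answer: -13069501/8 ≈ -1.6337e+6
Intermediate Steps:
z(q, T) = -1 + q/8
U(s) = 2*s*(1915 + s) (U(s) = (s + 1915)*(s + s) = (1915 + s)*(2*s) = 2*s*(1915 + s))
D(P, f) = -3 + P - 7*P*f/8 (D(P, f) = -3 + (((-1 + (⅛)*1)*P)*f + P) = -3 + (((-1 + ⅛)*P)*f + P) = -3 + ((-7*P/8)*f + P) = -3 + (-7*P*f/8 + P) = -3 + (P - 7*P*f/8) = -3 + P - 7*P*f/8)
Q = 987875/8 (Q = -25*(-3 + 101 - 7/8*101*57) = -25*(-3 + 101 - 40299/8) = -25*(-39515/8) = 987875/8 ≈ 1.2348e+5)
U(-762) + Q = 2*(-762)*(1915 - 762) + 987875/8 = 2*(-762)*1153 + 987875/8 = -1757172 + 987875/8 = -13069501/8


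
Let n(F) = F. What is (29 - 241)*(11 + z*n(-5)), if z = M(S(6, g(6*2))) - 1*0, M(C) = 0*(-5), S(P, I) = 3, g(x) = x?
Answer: -2332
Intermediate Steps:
M(C) = 0
z = 0 (z = 0 - 1*0 = 0 + 0 = 0)
(29 - 241)*(11 + z*n(-5)) = (29 - 241)*(11 + 0*(-5)) = -212*(11 + 0) = -212*11 = -2332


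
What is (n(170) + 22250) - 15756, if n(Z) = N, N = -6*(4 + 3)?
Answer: 6452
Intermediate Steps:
N = -42 (N = -6*7 = -42)
n(Z) = -42
(n(170) + 22250) - 15756 = (-42 + 22250) - 15756 = 22208 - 15756 = 6452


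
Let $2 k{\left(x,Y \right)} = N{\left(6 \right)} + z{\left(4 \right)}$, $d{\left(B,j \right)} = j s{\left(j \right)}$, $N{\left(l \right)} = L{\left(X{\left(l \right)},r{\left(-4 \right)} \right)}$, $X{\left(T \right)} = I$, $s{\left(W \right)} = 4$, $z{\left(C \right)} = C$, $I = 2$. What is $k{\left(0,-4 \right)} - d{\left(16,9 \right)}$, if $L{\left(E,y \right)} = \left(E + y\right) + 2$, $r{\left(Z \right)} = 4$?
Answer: $-30$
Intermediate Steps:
$X{\left(T \right)} = 2$
$L{\left(E,y \right)} = 2 + E + y$
$N{\left(l \right)} = 8$ ($N{\left(l \right)} = 2 + 2 + 4 = 8$)
$d{\left(B,j \right)} = 4 j$ ($d{\left(B,j \right)} = j 4 = 4 j$)
$k{\left(x,Y \right)} = 6$ ($k{\left(x,Y \right)} = \frac{8 + 4}{2} = \frac{1}{2} \cdot 12 = 6$)
$k{\left(0,-4 \right)} - d{\left(16,9 \right)} = 6 - 4 \cdot 9 = 6 - 36 = -30$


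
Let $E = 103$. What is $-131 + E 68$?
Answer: $6873$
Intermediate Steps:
$-131 + E 68 = -131 + 103 \cdot 68 = -131 + 7004 = 6873$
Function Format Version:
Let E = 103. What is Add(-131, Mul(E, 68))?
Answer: 6873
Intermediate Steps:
Add(-131, Mul(E, 68)) = Add(-131, Mul(103, 68)) = Add(-131, 7004) = 6873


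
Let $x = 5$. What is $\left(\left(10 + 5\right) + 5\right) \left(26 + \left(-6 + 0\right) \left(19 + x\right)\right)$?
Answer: $-2360$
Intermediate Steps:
$\left(\left(10 + 5\right) + 5\right) \left(26 + \left(-6 + 0\right) \left(19 + x\right)\right) = \left(\left(10 + 5\right) + 5\right) \left(26 + \left(-6 + 0\right) \left(19 + 5\right)\right) = \left(15 + 5\right) \left(26 - 144\right) = 20 \left(26 - 144\right) = 20 \left(-118\right) = -2360$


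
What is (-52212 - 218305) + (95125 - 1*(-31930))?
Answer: -143462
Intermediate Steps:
(-52212 - 218305) + (95125 - 1*(-31930)) = -270517 + (95125 + 31930) = -270517 + 127055 = -143462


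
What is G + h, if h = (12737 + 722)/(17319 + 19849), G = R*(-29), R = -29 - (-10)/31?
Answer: 958645437/1152208 ≈ 832.01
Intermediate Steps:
R = -889/31 (R = -29 - (-10)/31 = -29 - 1*(-10/31) = -29 + 10/31 = -889/31 ≈ -28.677)
G = 25781/31 (G = -889/31*(-29) = 25781/31 ≈ 831.65)
h = 13459/37168 ≈ 0.36211
G + h = 25781/31 + 13459/37168 = 958645437/1152208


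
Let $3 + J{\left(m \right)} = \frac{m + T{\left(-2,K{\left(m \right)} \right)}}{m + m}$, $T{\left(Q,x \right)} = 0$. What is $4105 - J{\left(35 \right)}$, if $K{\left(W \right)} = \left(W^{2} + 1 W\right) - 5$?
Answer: $\frac{8215}{2} \approx 4107.5$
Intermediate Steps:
$K{\left(W \right)} = -5 + W + W^{2}$ ($K{\left(W \right)} = \left(W^{2} + W\right) - 5 = \left(W + W^{2}\right) - 5 = -5 + W + W^{2}$)
$J{\left(m \right)} = - \frac{5}{2}$ ($J{\left(m \right)} = -3 + \frac{m + 0}{m + m} = -3 + \frac{m}{2 m} = -3 + m \frac{1}{2 m} = -3 + \frac{1}{2} = - \frac{5}{2}$)
$4105 - J{\left(35 \right)} = 4105 - - \frac{5}{2} = 4105 + \frac{5}{2} = \frac{8215}{2}$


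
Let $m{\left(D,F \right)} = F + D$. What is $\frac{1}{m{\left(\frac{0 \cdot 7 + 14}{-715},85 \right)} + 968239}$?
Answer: $\frac{715}{692351646} \approx 1.0327 \cdot 10^{-6}$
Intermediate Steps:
$m{\left(D,F \right)} = D + F$
$\frac{1}{m{\left(\frac{0 \cdot 7 + 14}{-715},85 \right)} + 968239} = \frac{1}{\left(\frac{0 \cdot 7 + 14}{-715} + 85\right) + 968239} = \frac{1}{\left(\left(0 + 14\right) \left(- \frac{1}{715}\right) + 85\right) + 968239} = \frac{1}{\left(14 \left(- \frac{1}{715}\right) + 85\right) + 968239} = \frac{1}{\left(- \frac{14}{715} + 85\right) + 968239} = \frac{1}{\frac{60761}{715} + 968239} = \frac{1}{\frac{692351646}{715}} = \frac{715}{692351646}$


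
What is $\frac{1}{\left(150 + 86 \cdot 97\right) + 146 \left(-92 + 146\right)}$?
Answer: $\frac{1}{16376} \approx 6.1065 \cdot 10^{-5}$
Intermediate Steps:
$\frac{1}{\left(150 + 86 \cdot 97\right) + 146 \left(-92 + 146\right)} = \frac{1}{\left(150 + 8342\right) + 146 \cdot 54} = \frac{1}{8492 + 7884} = \frac{1}{16376}$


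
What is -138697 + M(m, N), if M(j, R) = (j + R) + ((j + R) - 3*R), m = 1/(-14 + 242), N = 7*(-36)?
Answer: -15782729/114 ≈ -1.3845e+5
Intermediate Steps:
N = -252
m = 1/228 ≈ 0.0043860
M(j, R) = -R + 2*j (M(j, R) = (R + j) + ((R + j) - 3*R) = (R + j) + (j - 2*R) = -R + 2*j)
-138697 + M(m, N) = -138697 + (-1*(-252) + 2*(1/228)) = -138697 + (252 + 1/114) = -138697 + 28729/114 = -15782729/114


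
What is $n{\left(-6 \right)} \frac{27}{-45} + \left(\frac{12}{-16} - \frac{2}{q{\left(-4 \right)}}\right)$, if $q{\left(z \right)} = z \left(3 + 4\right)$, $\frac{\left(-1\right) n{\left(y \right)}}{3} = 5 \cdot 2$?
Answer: $\frac{485}{28} \approx 17.321$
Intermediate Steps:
$n{\left(y \right)} = -30$ ($n{\left(y \right)} = - 3 \cdot 5 \cdot 2 = \left(-3\right) 10 = -30$)
$q{\left(z \right)} = 7 z$ ($q{\left(z \right)} = z 7 = 7 z$)
$n{\left(-6 \right)} \frac{27}{-45} + \left(\frac{12}{-16} - \frac{2}{q{\left(-4 \right)}}\right) = - 30 \frac{27}{-45} + \left(\frac{12}{-16} - \frac{2}{7 \left(-4\right)}\right) = - 30 \cdot 27 \left(- \frac{1}{45}\right) - \left(\frac{3}{4} + \frac{2}{-28}\right) = \left(-30\right) \left(- \frac{3}{5}\right) - \frac{19}{28} = 18 + \left(- \frac{3}{4} + \frac{1}{14}\right) = 18 - \frac{19}{28} = \frac{485}{28}$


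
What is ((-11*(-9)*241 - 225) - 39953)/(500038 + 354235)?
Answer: -16319/854273 ≈ -0.019103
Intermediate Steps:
((-11*(-9)*241 - 225) - 39953)/(500038 + 354235) = ((99*241 - 225) - 39953)/854273 = ((23859 - 225) - 39953)*(1/854273) = (23634 - 39953)*(1/854273) = -16319*1/854273 = -16319/854273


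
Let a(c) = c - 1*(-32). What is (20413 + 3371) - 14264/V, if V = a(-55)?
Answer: 561296/23 ≈ 24404.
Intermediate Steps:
a(c) = 32 + c (a(c) = c + 32 = 32 + c)
V = -23 (V = 32 - 55 = -23)
(20413 + 3371) - 14264/V = (20413 + 3371) - 14264/(-23) = 23784 - 14264*(-1/23) = 23784 + 14264/23 = 561296/23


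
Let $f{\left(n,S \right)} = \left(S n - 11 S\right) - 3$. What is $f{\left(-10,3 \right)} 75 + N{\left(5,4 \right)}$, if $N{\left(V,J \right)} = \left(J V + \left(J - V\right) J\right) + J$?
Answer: $-4930$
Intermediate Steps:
$f{\left(n,S \right)} = -3 - 11 S + S n$ ($f{\left(n,S \right)} = \left(- 11 S + S n\right) - 3 = -3 - 11 S + S n$)
$N{\left(V,J \right)} = J + J V + J \left(J - V\right)$ ($N{\left(V,J \right)} = \left(J V + J \left(J - V\right)\right) + J = J + J V + J \left(J - V\right)$)
$f{\left(-10,3 \right)} 75 + N{\left(5,4 \right)} = \left(-3 - 33 + 3 \left(-10\right)\right) 75 + 4 \left(1 + 4\right) = \left(-3 - 33 - 30\right) 75 + 4 \cdot 5 = \left(-66\right) 75 + 20 = -4950 + 20 = -4930$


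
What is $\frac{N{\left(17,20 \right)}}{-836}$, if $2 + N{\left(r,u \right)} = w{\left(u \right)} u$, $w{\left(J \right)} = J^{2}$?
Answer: $- \frac{3999}{418} \approx -9.567$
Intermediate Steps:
$N{\left(r,u \right)} = -2 + u^{3}$ ($N{\left(r,u \right)} = -2 + u^{2} u = -2 + u^{3}$)
$\frac{N{\left(17,20 \right)}}{-836} = \frac{-2 + 20^{3}}{-836} = \left(-2 + 8000\right) \left(- \frac{1}{836}\right) = 7998 \left(- \frac{1}{836}\right) = - \frac{3999}{418}$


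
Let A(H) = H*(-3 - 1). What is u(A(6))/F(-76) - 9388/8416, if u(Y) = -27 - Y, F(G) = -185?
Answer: -427883/389240 ≈ -1.0993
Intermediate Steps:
A(H) = -4*H (A(H) = H*(-4) = -4*H)
u(A(6))/F(-76) - 9388/8416 = (-27 - (-4)*6)/(-185) - 9388/8416 = (-27 - 1*(-24))*(-1/185) - 9388*1/8416 = (-27 + 24)*(-1/185) - 2347/2104 = -3*(-1/185) - 2347/2104 = 3/185 - 2347/2104 = -427883/389240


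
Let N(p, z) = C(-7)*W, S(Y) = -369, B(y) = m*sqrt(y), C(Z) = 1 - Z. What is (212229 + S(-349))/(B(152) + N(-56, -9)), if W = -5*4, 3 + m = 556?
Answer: 4237200/5807171 + 29289645*sqrt(38)/5807171 ≈ 31.821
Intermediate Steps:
m = 553 (m = -3 + 556 = 553)
B(y) = 553*sqrt(y)
W = -20
N(p, z) = -160 (N(p, z) = (1 - 1*(-7))*(-20) = (1 + 7)*(-20) = 8*(-20) = -160)
(212229 + S(-349))/(B(152) + N(-56, -9)) = (212229 - 369)/(553*sqrt(152) - 160) = 211860/(553*(2*sqrt(38)) - 160) = 211860/(1106*sqrt(38) - 160) = 211860/(-160 + 1106*sqrt(38))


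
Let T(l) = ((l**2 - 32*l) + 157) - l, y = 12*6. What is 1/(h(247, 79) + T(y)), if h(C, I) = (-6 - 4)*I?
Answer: 1/2175 ≈ 0.00045977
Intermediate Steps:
h(C, I) = -10*I
y = 72
T(l) = 157 + l**2 - 33*l (T(l) = (157 + l**2 - 32*l) - l = 157 + l**2 - 33*l)
1/(h(247, 79) + T(y)) = 1/(-10*79 + (157 + 72**2 - 33*72)) = 1/(-790 + (157 + 5184 - 2376)) = 1/(-790 + 2965) = 1/2175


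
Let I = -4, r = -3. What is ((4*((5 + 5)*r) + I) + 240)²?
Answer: 13456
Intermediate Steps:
((4*((5 + 5)*r) + I) + 240)² = ((4*((5 + 5)*(-3)) - 4) + 240)² = ((4*(10*(-3)) - 4) + 240)² = ((4*(-30) - 4) + 240)² = ((-120 - 4) + 240)² = (-124 + 240)² = 116² = 13456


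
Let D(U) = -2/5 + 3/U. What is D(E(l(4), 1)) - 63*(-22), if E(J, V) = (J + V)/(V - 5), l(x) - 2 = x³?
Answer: 464116/335 ≈ 1385.4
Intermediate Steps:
l(x) = 2 + x³
E(J, V) = (J + V)/(-5 + V)
D(U) = -⅖ + 3/U (D(U) = -2*⅕ + 3/U = -⅖ + 3/U)
D(E(l(4), 1)) - 63*(-22) = (-⅖ + 3/((((2 + 4³) + 1)/(-5 + 1)))) - 63*(-22) = (-⅖ + 3/((((2 + 64) + 1)/(-4)))) + 1386 = (-⅖ + 3/((-(66 + 1)/4))) + 1386 = (-⅖ + 3/((-¼*67))) + 1386 = (-⅖ + 3/(-67/4)) + 1386 = (-⅖ + 3*(-4/67)) + 1386 = (-⅖ - 12/67) + 1386 = -194/335 + 1386 = 464116/335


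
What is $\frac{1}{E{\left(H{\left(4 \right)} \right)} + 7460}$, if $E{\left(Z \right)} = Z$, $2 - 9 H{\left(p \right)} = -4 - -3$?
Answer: $\frac{3}{22381} \approx 0.00013404$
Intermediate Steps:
$H{\left(p \right)} = \frac{1}{3}$ ($H{\left(p \right)} = \frac{2}{9} - \frac{-4 - -3}{9} = \frac{2}{9} - \frac{-4 + 3}{9} = \frac{2}{9} - - \frac{1}{9} = \frac{2}{9} + \frac{1}{9} = \frac{1}{3}$)
$\frac{1}{E{\left(H{\left(4 \right)} \right)} + 7460} = \frac{1}{\frac{1}{3} + 7460} = \frac{1}{\frac{22381}{3}} = \frac{3}{22381}$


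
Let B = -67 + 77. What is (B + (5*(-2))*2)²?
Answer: 100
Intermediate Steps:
B = 10
(B + (5*(-2))*2)² = (10 + (5*(-2))*2)² = (10 - 10*2)² = (10 - 20)² = (-10)² = 100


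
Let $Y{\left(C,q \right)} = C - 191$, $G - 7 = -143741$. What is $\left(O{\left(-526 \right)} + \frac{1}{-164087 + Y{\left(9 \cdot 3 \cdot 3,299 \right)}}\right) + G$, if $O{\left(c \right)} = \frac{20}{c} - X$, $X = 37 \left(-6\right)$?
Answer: $- \frac{6197396726465}{43183811} \approx -1.4351 \cdot 10^{5}$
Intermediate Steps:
$X = -222$
$G = -143734$ ($G = 7 - 143741 = -143734$)
$O{\left(c \right)} = 222 + \frac{20}{c}$ ($O{\left(c \right)} = \frac{20}{c} - -222 = \frac{20}{c} + 222 = 222 + \frac{20}{c}$)
$Y{\left(C,q \right)} = -191 + C$ ($Y{\left(C,q \right)} = C - 191 = -191 + C$)
$\left(O{\left(-526 \right)} + \frac{1}{-164087 + Y{\left(9 \cdot 3 \cdot 3,299 \right)}}\right) + G = \left(\left(222 + \frac{20}{-526}\right) + \frac{1}{-164087 - \left(191 - 9 \cdot 3 \cdot 3\right)}\right) - 143734 = \left(\left(222 + 20 \left(- \frac{1}{526}\right)\right) + \frac{1}{-164087 + \left(-191 + 27 \cdot 3\right)}\right) - 143734 = \left(\left(222 - \frac{10}{263}\right) + \frac{1}{-164087 + \left(-191 + 81\right)}\right) - 143734 = \left(\frac{58376}{263} + \frac{1}{-164087 - 110}\right) - 143734 = \left(\frac{58376}{263} + \frac{1}{-164197}\right) - 143734 = \left(\frac{58376}{263} - \frac{1}{164197}\right) - 143734 = \frac{9585163809}{43183811} - 143734 = - \frac{6197396726465}{43183811}$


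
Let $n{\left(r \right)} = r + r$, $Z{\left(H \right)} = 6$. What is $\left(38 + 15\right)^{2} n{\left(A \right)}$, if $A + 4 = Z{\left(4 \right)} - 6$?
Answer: $-22472$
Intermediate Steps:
$A = -4$ ($A = -4 + \left(6 - 6\right) = -4 + 0 = -4$)
$n{\left(r \right)} = 2 r$
$\left(38 + 15\right)^{2} n{\left(A \right)} = \left(38 + 15\right)^{2} \cdot 2 \left(-4\right) = 53^{2} \left(-8\right) = 2809 \left(-8\right) = -22472$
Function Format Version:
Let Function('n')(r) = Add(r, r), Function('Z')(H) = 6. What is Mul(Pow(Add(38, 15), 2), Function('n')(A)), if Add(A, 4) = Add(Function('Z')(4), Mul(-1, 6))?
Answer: -22472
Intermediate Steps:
A = -4 (A = Add(-4, Add(6, Mul(-1, 6))) = Add(-4, Add(6, -6)) = Add(-4, 0) = -4)
Function('n')(r) = Mul(2, r)
Mul(Pow(Add(38, 15), 2), Function('n')(A)) = Mul(Pow(Add(38, 15), 2), Mul(2, -4)) = Mul(Pow(53, 2), -8) = Mul(2809, -8) = -22472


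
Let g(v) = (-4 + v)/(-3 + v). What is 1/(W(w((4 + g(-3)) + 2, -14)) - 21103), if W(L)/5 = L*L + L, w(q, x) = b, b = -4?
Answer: -1/21043 ≈ -4.7522e-5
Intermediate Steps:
g(v) = (-4 + v)/(-3 + v)
w(q, x) = -4
W(L) = 5*L + 5*L² (W(L) = 5*(L*L + L) = 5*(L² + L) = 5*(L + L²) = 5*L + 5*L²)
1/(W(w((4 + g(-3)) + 2, -14)) - 21103) = 1/(5*(-4)*(1 - 4) - 21103) = 1/(5*(-4)*(-3) - 21103) = 1/(60 - 21103) = 1/(-21043) = -1/21043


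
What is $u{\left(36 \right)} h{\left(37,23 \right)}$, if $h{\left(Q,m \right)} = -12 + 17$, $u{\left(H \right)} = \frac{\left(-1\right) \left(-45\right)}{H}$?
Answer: $\frac{25}{4} \approx 6.25$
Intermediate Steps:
$u{\left(H \right)} = \frac{45}{H}$
$h{\left(Q,m \right)} = 5$
$u{\left(36 \right)} h{\left(37,23 \right)} = \frac{45}{36} \cdot 5 = 45 \cdot \frac{1}{36} \cdot 5 = \frac{5}{4} \cdot 5 = \frac{25}{4}$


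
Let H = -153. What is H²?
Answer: 23409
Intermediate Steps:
H² = (-153)² = 23409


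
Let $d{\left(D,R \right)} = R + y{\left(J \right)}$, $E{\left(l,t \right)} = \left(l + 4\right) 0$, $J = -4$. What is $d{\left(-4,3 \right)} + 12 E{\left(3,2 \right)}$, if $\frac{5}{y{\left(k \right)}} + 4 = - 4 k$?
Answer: $\frac{41}{12} \approx 3.4167$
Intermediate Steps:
$E{\left(l,t \right)} = 0$ ($E{\left(l,t \right)} = \left(4 + l\right) 0 = 0$)
$y{\left(k \right)} = \frac{5}{-4 - 4 k}$
$d{\left(D,R \right)} = \frac{5}{12} + R$ ($d{\left(D,R \right)} = R - \frac{5}{4 + 4 \left(-4\right)} = R - \frac{5}{4 - 16} = R - \frac{5}{-12} = R - - \frac{5}{12} = R + \frac{5}{12} = \frac{5}{12} + R$)
$d{\left(-4,3 \right)} + 12 E{\left(3,2 \right)} = \left(\frac{5}{12} + 3\right) + 12 \cdot 0 = \frac{41}{12} + 0 = \frac{41}{12}$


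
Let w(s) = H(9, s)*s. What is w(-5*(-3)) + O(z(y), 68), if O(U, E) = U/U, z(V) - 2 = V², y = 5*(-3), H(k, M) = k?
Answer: 136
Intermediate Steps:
y = -15
z(V) = 2 + V²
O(U, E) = 1
w(s) = 9*s
w(-5*(-3)) + O(z(y), 68) = 9*(-5*(-3)) + 1 = 9*15 + 1 = 135 + 1 = 136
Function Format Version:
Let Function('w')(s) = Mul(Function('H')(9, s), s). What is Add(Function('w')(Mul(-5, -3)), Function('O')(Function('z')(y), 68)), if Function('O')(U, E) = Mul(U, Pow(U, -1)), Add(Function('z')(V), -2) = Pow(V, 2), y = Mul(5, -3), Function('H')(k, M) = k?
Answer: 136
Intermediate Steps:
y = -15
Function('z')(V) = Add(2, Pow(V, 2))
Function('O')(U, E) = 1
Function('w')(s) = Mul(9, s)
Add(Function('w')(Mul(-5, -3)), Function('O')(Function('z')(y), 68)) = Add(Mul(9, Mul(-5, -3)), 1) = Add(Mul(9, 15), 1) = Add(135, 1) = 136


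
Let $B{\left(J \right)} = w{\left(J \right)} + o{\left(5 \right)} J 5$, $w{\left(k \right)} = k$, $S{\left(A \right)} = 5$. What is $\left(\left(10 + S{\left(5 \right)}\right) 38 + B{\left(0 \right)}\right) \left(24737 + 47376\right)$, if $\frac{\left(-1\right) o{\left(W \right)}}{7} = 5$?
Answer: $41104410$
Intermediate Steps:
$o{\left(W \right)} = -35$ ($o{\left(W \right)} = \left(-7\right) 5 = -35$)
$B{\left(J \right)} = - 174 J$ ($B{\left(J \right)} = J - 35 J 5 = J - 35 \cdot 5 J = J - 175 J = - 174 J$)
$\left(\left(10 + S{\left(5 \right)}\right) 38 + B{\left(0 \right)}\right) \left(24737 + 47376\right) = \left(\left(10 + 5\right) 38 - 0\right) \left(24737 + 47376\right) = \left(15 \cdot 38 + 0\right) 72113 = \left(570 + 0\right) 72113 = 570 \cdot 72113 = 41104410$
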